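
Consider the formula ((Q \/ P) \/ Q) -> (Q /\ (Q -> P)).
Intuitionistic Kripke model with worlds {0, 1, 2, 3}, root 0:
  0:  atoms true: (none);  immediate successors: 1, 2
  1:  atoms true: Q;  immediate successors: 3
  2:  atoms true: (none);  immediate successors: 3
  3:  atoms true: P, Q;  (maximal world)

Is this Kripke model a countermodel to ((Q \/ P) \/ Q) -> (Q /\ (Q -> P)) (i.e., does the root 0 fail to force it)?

Yes

0 ||-/- ((Q \/ P) \/ Q) -> (Q /\ (Q -> P)): at the accessible world 1, 1 ||- (Q \/ P) \/ Q but 1 ||-/- Q /\ (Q -> P).
1 ||-/- Q /\ (Q -> P) since 1 fails Q -> P.
So the root 0 does not force ((Q \/ P) \/ Q) -> (Q /\ (Q -> P)); the model is a countermodel.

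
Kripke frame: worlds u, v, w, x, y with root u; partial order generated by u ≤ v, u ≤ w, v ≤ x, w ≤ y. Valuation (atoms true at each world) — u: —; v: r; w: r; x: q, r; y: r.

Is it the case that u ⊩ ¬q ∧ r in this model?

u ⊮ ¬q ∧ r since u fails ¬q.

No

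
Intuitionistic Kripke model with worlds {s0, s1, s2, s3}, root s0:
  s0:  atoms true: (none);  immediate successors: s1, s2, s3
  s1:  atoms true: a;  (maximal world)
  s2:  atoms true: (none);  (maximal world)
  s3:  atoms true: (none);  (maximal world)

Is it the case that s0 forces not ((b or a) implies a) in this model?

s0 does not force not ((b or a) implies a) since s0 is accessible from s0 and s0 forces (b or a) implies a.
s0 forces (b or a) implies a: every world accessible from s0 that forces b or a (namely s1) also forces a.

No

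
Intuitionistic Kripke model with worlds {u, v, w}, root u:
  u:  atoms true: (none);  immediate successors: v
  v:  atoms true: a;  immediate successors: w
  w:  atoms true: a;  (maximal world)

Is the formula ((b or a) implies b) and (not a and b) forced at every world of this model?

Not every world: u does not force ((b or a) implies b) and (not a and b).
u does not force ((b or a) implies b) and (not a and b) since u fails (b or a) implies b.

No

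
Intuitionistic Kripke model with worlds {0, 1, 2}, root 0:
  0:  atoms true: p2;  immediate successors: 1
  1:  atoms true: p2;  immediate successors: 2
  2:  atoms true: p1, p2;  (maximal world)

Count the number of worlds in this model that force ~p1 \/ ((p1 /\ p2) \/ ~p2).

1

0: does not force it — 0 ||-/- ~p1 \/ ((p1 /\ p2) \/ ~p2): neither disjunct is forced at 0.
1: does not force it — 1 ||-/- ~p1 \/ ((p1 /\ p2) \/ ~p2): neither disjunct is forced at 1.
2: forces it.
Worlds forcing the formula: {2}.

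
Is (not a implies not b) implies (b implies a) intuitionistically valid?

This is the converse of contraposition, which is not intuitionistically valid.
A Kripke countermodel: worlds s0, s1; order generated by s0 <= s1; atoms true at each world — s0:{b}; s1:{a,b}.
s0 does not force (not a implies not b) implies (b implies a): already at s0 itself, s0 forces not a implies not b but s0 does not force b implies a.
s0 does not force b implies a: already at s0 itself, s0 forces b but s0 does not force a.
s0 lacks atom a, so s0 does not force a.
So the root s0 does not force the formula.

No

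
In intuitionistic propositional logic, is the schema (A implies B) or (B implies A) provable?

No

This is the Gödel–Dummett linearity axiom, which is not intuitionistically valid.
A Kripke countermodel: worlds u, v, w; order generated by u <= v, u <= w; atoms true at each world — u:{}; v:{A}; w:{B}.
u does not force (A implies B) or (B implies A): neither disjunct is forced at u.
u does not force A implies B: at the accessible world v, v forces A but v does not force B.
v lacks atom B, so v does not force B.
So the root u does not force the formula.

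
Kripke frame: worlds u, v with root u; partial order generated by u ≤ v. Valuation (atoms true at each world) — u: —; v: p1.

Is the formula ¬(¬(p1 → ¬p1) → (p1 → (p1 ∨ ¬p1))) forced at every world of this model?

No

Not every world: u ⊮ ¬(¬(p1 → ¬p1) → (p1 → (p1 ∨ ¬p1))).
u ⊮ ¬(¬(p1 → ¬p1) → (p1 → (p1 ∨ ¬p1))) since u is accessible from u and u ⊩ ¬(p1 → ¬p1) → (p1 → (p1 ∨ ¬p1)).
u ⊩ ¬(p1 → ¬p1) → (p1 → (p1 ∨ ¬p1)): every world accessible from u that forces ¬(p1 → ¬p1) (namely u, v) also forces p1 → (p1 ∨ ¬p1).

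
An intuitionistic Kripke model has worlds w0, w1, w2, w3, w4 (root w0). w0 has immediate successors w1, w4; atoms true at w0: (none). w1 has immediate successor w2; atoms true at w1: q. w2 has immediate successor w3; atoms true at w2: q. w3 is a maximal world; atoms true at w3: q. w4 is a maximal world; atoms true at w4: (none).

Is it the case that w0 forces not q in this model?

No

w0 does not force not q since w1 is accessible from w0 and w1 forces q.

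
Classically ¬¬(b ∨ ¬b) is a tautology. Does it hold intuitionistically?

Yes

This is the double negation of excluded middle, which is intuitionistically derivable.
Assuming ¬(b ∨ ¬b): from b we'd get b ∨ ¬b, so ¬b; but then b ∨ ¬b again — contradiction. Hence ¬¬(b ∨ ¬b).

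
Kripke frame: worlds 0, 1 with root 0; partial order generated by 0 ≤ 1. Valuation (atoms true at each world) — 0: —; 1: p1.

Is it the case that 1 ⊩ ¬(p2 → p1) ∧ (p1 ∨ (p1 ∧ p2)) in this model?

No

1 ⊮ ¬(p2 → p1) ∧ (p1 ∨ (p1 ∧ p2)) since 1 fails ¬(p2 → p1).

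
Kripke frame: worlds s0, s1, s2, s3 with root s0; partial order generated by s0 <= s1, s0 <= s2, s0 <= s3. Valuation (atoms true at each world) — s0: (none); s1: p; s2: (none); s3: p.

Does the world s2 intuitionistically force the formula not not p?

No

s2 does not force not not p since s2 is accessible from s2 and s2 forces not p.
s2 forces not p: no world accessible from s2 forces p.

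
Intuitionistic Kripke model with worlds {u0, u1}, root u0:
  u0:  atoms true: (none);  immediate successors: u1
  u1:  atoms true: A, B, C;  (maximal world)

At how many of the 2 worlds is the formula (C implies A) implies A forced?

u0: does not force it — u0 does not force (C implies A) implies A: already at u0 itself, u0 forces C implies A but u0 does not force A.
u1: forces it.
Worlds forcing the formula: {u1}.

1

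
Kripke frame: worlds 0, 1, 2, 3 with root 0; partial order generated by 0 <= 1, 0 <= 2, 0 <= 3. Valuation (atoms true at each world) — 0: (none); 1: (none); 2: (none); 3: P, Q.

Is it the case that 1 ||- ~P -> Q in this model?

1 ||-/- ~P -> Q: already at 1 itself, 1 ||- ~P but 1 ||-/- Q.
1 lacks atom Q, so 1 ||-/- Q.

No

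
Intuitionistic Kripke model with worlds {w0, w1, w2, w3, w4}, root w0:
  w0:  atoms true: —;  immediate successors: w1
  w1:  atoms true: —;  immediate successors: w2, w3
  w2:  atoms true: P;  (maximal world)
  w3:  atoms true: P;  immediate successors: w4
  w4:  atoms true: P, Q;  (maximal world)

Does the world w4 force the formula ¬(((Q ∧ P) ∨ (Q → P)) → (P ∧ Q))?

No

w4 ⊮ ¬(((Q ∧ P) ∨ (Q → P)) → (P ∧ Q)) since w4 is accessible from w4 and w4 ⊩ ((Q ∧ P) ∨ (Q → P)) → (P ∧ Q).
w4 ⊩ ((Q ∧ P) ∨ (Q → P)) → (P ∧ Q): every world accessible from w4 that forces (Q ∧ P) ∨ (Q → P) (namely w4) also forces P ∧ Q.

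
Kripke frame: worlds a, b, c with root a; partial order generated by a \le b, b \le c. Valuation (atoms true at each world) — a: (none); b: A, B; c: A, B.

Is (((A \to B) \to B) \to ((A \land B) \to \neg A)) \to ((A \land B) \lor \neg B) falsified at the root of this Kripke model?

No

a \Vdash (((A \to B) \to B) \to ((A \land B) \to \neg A)) \to ((A \land B) \lor \neg B) vacuously: no world accessible from a forces the antecedent ((A \to B) \to B) \to ((A \land B) \to \neg A).
So the root a forces (((A \to B) \to B) \to ((A \land B) \to \neg A)) \to ((A \land B) \lor \neg B); the model is not a countermodel.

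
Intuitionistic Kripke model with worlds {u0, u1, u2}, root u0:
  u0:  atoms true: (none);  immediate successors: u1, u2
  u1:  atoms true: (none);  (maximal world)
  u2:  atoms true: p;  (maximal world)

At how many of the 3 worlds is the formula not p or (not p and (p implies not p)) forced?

1

u0: does not force it — u0 does not force not p or (not p and (p implies not p)): neither disjunct is forced at u0.
u1: forces it.
u2: does not force it — u2 does not force not p or (not p and (p implies not p)): neither disjunct is forced at u2.
Worlds forcing the formula: {u1}.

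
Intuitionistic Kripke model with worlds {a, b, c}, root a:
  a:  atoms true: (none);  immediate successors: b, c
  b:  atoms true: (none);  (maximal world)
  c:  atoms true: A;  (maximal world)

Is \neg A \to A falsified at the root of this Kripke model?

Yes

a \nVdash \neg A \to A: at the accessible world b, b \Vdash \neg A but b \nVdash A.
b lacks atom A, so b \nVdash A.
So the root a does not force \neg A \to A; the model is a countermodel.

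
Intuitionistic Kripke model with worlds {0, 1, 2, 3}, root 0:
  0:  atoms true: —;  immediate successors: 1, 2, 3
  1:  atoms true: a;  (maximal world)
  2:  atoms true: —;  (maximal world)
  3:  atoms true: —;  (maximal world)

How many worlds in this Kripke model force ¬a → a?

0: does not force it — 0 ⊮ ¬a → a: at the accessible world 2, 2 ⊩ ¬a but 2 ⊮ a.
1: forces it.
2: does not force it.
3: does not force it.
Worlds forcing the formula: {1}.

1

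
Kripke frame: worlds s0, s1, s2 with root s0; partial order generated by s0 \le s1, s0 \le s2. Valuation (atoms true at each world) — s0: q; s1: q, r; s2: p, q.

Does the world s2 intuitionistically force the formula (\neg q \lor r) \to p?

s2 \Vdash (\neg q \lor r) \to p vacuously: no world accessible from s2 forces the antecedent \neg q \lor r.

Yes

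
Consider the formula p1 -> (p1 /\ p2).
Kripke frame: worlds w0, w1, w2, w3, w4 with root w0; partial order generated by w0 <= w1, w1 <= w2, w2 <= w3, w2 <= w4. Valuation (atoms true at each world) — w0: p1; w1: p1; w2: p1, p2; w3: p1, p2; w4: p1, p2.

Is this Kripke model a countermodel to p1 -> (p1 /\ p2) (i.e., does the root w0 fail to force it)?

Yes

w0 ||-/- p1 -> (p1 /\ p2): already at w0 itself, w0 ||- p1 but w0 ||-/- p1 /\ p2.
w0 ||-/- p1 /\ p2 since w0 fails p2.
So the root w0 does not force p1 -> (p1 /\ p2); the model is a countermodel.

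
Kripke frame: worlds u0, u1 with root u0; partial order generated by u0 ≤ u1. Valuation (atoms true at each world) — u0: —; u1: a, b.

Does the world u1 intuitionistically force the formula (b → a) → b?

Yes

u1 ⊩ (b → a) → b: every world accessible from u1 that forces b → a (namely u1) also forces b.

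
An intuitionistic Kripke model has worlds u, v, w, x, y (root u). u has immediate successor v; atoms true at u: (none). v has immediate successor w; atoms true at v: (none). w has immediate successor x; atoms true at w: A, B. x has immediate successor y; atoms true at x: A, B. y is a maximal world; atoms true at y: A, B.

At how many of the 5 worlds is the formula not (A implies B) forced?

u: does not force it — u does not force not (A implies B) since u is accessible from u and u forces A implies B.
v: does not force it.
w: does not force it.
x: does not force it.
y: does not force it.
Worlds forcing the formula: { }.

0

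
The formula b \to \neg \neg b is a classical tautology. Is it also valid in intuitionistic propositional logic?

This is double-negation introduction, which is intuitionistically derivable.
If a world forces b then every accessible world forces b (persistence), so none forces \neg b; hence \neg \neg b.

Yes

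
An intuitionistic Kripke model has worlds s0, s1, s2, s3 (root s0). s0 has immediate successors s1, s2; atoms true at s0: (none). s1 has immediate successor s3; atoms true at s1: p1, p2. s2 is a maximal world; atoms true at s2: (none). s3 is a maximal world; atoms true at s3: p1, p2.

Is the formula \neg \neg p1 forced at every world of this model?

Not every world: s0 \nVdash \neg \neg p1.
s0 \nVdash \neg \neg p1 since s2 is accessible from s0 and s2 \Vdash \neg p1.
s2 \Vdash \neg p1: no world accessible from s2 forces p1.

No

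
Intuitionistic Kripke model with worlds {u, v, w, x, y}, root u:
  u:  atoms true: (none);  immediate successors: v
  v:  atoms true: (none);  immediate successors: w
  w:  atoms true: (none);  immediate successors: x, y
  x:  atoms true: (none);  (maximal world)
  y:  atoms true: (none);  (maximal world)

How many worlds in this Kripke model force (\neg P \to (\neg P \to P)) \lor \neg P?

5

u: forces it.
v: forces it.
w: forces it.
x: forces it.
y: forces it.
Worlds forcing the formula: {u, v, w, x, y}.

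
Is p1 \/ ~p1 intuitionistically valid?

This is the law of excluded middle, which is not intuitionistically valid.
A Kripke countermodel: worlds u0, u1; order generated by u0 <= u1; atoms true at each world — u0:{}; u1:{p1}.
u0 ||-/- p1 \/ ~p1: neither disjunct is forced at u0.
u0 lacks atom p1, so u0 ||-/- p1.
So the root u0 does not force the formula.

No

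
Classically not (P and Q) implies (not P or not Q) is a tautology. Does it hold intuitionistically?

This is the constructively invalid direction of De Morgan's law for conjunction, which is not intuitionistically valid.
A Kripke countermodel: worlds u0, u1, u2; order generated by u0 <= u1, u0 <= u2; atoms true at each world — u0:{}; u1:{P}; u2:{Q}.
u0 does not force not (P and Q) implies (not P or not Q): already at u0 itself, u0 forces not (P and Q) but u0 does not force not P or not Q.
u0 does not force not P or not Q: neither disjunct is forced at u0.
u0 does not force not P since u1 is accessible from u0 and u1 forces P.
So the root u0 does not force the formula.

No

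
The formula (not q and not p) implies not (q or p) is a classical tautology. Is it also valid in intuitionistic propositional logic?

Yes

This is a constructively valid De Morgan direction (conjunction of negations to negated disjunction), which is intuitionistically derivable.
If both not q and not p hold at a world, no accessible world forces q or forces p, so none forces q or p.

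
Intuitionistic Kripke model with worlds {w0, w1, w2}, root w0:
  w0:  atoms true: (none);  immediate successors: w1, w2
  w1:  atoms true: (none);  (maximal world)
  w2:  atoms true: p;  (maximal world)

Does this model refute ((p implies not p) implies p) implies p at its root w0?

w0 forces ((p implies not p) implies p) implies p: every world accessible from w0 that forces (p implies not p) implies p (namely w2) also forces p.
So the root w0 forces ((p implies not p) implies p) implies p; the model is not a countermodel.

No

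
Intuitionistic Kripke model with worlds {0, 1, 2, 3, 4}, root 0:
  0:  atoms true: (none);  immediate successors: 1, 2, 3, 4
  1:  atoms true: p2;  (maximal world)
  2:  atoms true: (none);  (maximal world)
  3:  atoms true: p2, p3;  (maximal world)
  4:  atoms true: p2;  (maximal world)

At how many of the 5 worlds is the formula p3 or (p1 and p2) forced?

1

0: does not force it — 0 does not force p3 or (p1 and p2): neither disjunct is forced at 0.
1: does not force it — 1 does not force p3 or (p1 and p2): neither disjunct is forced at 1.
2: does not force it.
3: forces it.
4: does not force it.
Worlds forcing the formula: {3}.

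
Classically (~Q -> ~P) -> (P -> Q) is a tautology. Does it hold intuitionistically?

This is the converse of contraposition, which is not intuitionistically valid.
A Kripke countermodel: worlds u, v; order generated by u <= v; atoms true at each world — u:{P}; v:{P,Q}.
u ||-/- (~Q -> ~P) -> (P -> Q): already at u itself, u ||- ~Q -> ~P but u ||-/- P -> Q.
u ||-/- P -> Q: already at u itself, u ||- P but u ||-/- Q.
u lacks atom Q, so u ||-/- Q.
So the root u does not force the formula.

No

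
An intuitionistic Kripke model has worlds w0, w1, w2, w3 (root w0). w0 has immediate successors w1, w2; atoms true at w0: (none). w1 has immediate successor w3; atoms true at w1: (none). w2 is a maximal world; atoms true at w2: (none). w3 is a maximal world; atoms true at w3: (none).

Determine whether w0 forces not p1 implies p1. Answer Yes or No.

w0 does not force not p1 implies p1: already at w0 itself, w0 forces not p1 but w0 does not force p1.
w0 lacks atom p1, so w0 does not force p1.

No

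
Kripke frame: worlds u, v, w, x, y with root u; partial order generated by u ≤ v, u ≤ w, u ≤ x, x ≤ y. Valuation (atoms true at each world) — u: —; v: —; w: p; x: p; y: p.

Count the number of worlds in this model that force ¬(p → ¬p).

3

u: does not force it — u ⊮ ¬(p → ¬p) since v is accessible from u and v ⊩ p → ¬p.
v: does not force it — v ⊮ ¬(p → ¬p) since v is accessible from v and v ⊩ p → ¬p.
w: forces it.
x: forces it.
y: forces it.
Worlds forcing the formula: {w, x, y}.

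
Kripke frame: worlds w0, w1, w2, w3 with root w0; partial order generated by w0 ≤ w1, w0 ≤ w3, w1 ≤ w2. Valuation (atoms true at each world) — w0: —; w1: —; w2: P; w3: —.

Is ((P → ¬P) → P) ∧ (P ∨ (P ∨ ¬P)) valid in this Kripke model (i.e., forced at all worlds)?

Not every world: w0 ⊮ ((P → ¬P) → P) ∧ (P ∨ (P ∨ ¬P)).
w0 ⊮ ((P → ¬P) → P) ∧ (P ∨ (P ∨ ¬P)) since w0 fails (P → ¬P) → P.

No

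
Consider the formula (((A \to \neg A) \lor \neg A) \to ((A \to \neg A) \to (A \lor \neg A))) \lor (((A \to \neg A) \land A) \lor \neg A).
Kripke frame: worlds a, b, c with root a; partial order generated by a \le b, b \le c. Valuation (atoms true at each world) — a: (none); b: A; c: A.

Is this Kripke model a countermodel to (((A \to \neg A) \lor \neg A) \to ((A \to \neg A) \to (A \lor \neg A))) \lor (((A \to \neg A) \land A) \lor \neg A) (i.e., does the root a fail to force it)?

No

a \Vdash (((A \to \neg A) \lor \neg A) \to ((A \to \neg A) \to (A \lor \neg A))) \lor (((A \to \neg A) \land A) \lor \neg A) via the disjunct ((A \to \neg A) \lor \neg A) \to ((A \to \neg A) \to (A \lor \neg A)).
So the root a forces (((A \to \neg A) \lor \neg A) \to ((A \to \neg A) \to (A \lor \neg A))) \lor (((A \to \neg A) \land A) \lor \neg A); the model is not a countermodel.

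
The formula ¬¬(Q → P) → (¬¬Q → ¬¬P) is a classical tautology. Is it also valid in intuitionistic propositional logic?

Yes

This is the distribution of double negation over implication, which is intuitionistically derivable.
Assume ¬¬(Q → P) and ¬¬Q; suppose ¬P. Then Q → P would give ¬Q (by contraposition), contradicting ¬¬Q; so ¬(Q → P), contradicting ¬¬(Q → P). Hence ¬¬P.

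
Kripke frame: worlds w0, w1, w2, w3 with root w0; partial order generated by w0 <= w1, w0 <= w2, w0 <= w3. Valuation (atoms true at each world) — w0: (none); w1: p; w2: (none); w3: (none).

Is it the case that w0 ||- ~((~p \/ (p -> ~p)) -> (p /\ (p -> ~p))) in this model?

No

w0 ||-/- ~((~p \/ (p -> ~p)) -> (p /\ (p -> ~p))) since w1 is accessible from w0 and w1 ||- (~p \/ (p -> ~p)) -> (p /\ (p -> ~p)).
w1 ||- (~p \/ (p -> ~p)) -> (p /\ (p -> ~p)) vacuously: no world accessible from w1 forces the antecedent ~p \/ (p -> ~p).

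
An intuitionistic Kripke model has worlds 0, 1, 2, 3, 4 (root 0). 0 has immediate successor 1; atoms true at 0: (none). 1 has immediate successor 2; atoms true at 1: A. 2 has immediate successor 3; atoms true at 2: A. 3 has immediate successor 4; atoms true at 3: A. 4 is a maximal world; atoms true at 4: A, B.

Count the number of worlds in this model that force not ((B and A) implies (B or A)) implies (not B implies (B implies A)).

0: forces it.
1: forces it.
2: forces it.
3: forces it.
4: forces it.
Worlds forcing the formula: {0, 1, 2, 3, 4}.

5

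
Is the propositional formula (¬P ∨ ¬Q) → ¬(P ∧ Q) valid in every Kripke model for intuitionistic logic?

Yes

This is a constructively valid De Morgan direction (disjunction of negations to negated conjunction), which is intuitionistically derivable.
If ¬P holds at a world then no accessible world forces P, hence none forces P ∧ Q; likewise for ¬Q.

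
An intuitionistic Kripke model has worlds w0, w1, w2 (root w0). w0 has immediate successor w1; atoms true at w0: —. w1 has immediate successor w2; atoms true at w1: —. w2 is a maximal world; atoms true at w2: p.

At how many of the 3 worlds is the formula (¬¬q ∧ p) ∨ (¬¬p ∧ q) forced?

0

w0: does not force it — w0 ⊮ (¬¬q ∧ p) ∨ (¬¬p ∧ q): neither disjunct is forced at w0.
w1: does not force it — w1 ⊮ (¬¬q ∧ p) ∨ (¬¬p ∧ q): neither disjunct is forced at w1.
w2: does not force it — w2 ⊮ (¬¬q ∧ p) ∨ (¬¬p ∧ q): neither disjunct is forced at w2.
Worlds forcing the formula: { }.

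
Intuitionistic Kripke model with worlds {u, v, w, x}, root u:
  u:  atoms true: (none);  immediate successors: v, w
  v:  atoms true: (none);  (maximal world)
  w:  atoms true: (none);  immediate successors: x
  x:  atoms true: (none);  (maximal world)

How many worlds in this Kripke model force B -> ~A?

u: forces it.
v: forces it.
w: forces it.
x: forces it.
Worlds forcing the formula: {u, v, w, x}.

4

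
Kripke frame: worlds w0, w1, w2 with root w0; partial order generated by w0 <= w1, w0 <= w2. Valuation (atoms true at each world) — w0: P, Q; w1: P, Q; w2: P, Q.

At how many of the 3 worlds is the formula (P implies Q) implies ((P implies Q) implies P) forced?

w0: forces it.
w1: forces it.
w2: forces it.
Worlds forcing the formula: {w0, w1, w2}.

3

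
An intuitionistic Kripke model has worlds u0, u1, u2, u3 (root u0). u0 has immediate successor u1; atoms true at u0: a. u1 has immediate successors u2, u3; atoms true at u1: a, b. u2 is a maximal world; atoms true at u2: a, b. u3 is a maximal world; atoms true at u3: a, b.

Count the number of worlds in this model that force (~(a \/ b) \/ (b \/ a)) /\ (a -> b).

3

u0: does not force it — u0 ||-/- (~(a \/ b) \/ (b \/ a)) /\ (a -> b) since u0 fails a -> b.
u1: forces it.
u2: forces it.
u3: forces it.
Worlds forcing the formula: {u1, u2, u3}.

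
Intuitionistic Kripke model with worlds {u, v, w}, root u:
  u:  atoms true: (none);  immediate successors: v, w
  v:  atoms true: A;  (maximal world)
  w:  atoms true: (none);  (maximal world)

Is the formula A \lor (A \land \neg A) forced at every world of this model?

Not every world: u \nVdash A \lor (A \land \neg A).
u \nVdash A \lor (A \land \neg A): neither disjunct is forced at u.
u lacks atom A, so u \nVdash A.

No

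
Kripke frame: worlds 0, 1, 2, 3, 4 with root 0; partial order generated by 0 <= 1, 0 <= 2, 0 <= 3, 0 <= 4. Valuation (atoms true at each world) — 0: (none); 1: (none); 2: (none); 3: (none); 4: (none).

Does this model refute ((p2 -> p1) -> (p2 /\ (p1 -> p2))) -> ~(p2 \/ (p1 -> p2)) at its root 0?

0 ||- ((p2 -> p1) -> (p2 /\ (p1 -> p2))) -> ~(p2 \/ (p1 -> p2)) vacuously: no world accessible from 0 forces the antecedent (p2 -> p1) -> (p2 /\ (p1 -> p2)).
So the root 0 forces ((p2 -> p1) -> (p2 /\ (p1 -> p2))) -> ~(p2 \/ (p1 -> p2)); the model is not a countermodel.

No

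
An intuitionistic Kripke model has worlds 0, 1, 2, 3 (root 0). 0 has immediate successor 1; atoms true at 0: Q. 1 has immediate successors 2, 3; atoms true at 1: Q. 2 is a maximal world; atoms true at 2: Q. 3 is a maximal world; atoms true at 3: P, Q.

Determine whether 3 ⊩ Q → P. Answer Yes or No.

Yes

3 ⊩ Q → P: every world accessible from 3 that forces Q (namely 3) also forces P.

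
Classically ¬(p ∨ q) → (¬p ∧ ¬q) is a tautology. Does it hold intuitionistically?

Yes

This is a constructively valid De Morgan direction (negated disjunction to conjunction of negations), which is intuitionistically derivable.
From ¬(p ∨ q): if p held then p ∨ q would, contradiction — so ¬p; similarly ¬q.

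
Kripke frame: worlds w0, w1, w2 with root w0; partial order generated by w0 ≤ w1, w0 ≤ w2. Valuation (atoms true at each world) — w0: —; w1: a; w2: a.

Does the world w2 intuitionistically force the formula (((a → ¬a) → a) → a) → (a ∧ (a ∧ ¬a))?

w2 ⊮ (((a → ¬a) → a) → a) → (a ∧ (a ∧ ¬a)): already at w2 itself, w2 ⊩ ((a → ¬a) → a) → a but w2 ⊮ a ∧ (a ∧ ¬a).
w2 ⊮ a ∧ (a ∧ ¬a) since w2 fails a ∧ ¬a.

No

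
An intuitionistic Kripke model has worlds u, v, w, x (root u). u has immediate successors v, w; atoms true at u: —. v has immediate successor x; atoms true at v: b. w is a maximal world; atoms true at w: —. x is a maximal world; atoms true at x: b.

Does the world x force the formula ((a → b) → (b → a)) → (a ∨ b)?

x ⊩ ((a → b) → (b → a)) → (a ∨ b) vacuously: no world accessible from x forces the antecedent (a → b) → (b → a).

Yes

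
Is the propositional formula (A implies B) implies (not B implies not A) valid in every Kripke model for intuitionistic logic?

Yes

This is the forward direction of contraposition, which is intuitionistically derivable.
Assume A implies B and not B. If A held then B would follow, contradicting not B; so not A.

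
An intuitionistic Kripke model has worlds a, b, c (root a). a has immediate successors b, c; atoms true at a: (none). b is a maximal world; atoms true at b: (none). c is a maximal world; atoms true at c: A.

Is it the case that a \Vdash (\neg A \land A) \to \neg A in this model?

Yes

a \Vdash (\neg A \land A) \to \neg A vacuously: no world accessible from a forces the antecedent \neg A \land A.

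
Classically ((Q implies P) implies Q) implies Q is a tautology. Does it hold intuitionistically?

This is Peirce's law, which is not intuitionistically valid.
A Kripke countermodel: worlds 0, 1; order generated by 0 <= 1; atoms true at each world — 0:{}; 1:{Q}.
0 does not force ((Q implies P) implies Q) implies Q: already at 0 itself, 0 forces (Q implies P) implies Q but 0 does not force Q.
0 lacks atom Q, so 0 does not force Q.
So the root 0 does not force the formula.

No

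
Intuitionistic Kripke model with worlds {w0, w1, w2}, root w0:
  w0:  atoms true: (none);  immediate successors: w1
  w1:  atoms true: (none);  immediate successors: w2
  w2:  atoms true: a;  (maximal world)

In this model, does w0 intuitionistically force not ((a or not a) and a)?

No

w0 does not force not ((a or not a) and a) since w2 is accessible from w0 and w2 forces (a or not a) and a.
w2 forces (a or not a) and a since w2 forces both conjuncts.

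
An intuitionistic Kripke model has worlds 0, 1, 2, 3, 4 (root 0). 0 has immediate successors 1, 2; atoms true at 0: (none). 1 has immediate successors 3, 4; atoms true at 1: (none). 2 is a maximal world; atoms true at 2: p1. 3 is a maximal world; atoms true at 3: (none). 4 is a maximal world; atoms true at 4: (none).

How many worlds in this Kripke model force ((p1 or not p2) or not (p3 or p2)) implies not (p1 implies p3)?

0: does not force it — 0 does not force ((p1 or not p2) or not (p3 or p2)) implies not (p1 implies p3): already at 0 itself, 0 forces (p1 or not p2) or not (p3 or p2) but 0 does not force not (p1 implies p3).
1: does not force it.
2: forces it.
3: does not force it.
4: does not force it.
Worlds forcing the formula: {2}.

1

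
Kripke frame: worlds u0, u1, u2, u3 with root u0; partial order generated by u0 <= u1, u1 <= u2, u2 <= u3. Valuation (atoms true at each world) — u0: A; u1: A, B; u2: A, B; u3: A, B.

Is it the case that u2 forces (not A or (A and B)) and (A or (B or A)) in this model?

u2 forces (not A or (A and B)) and (A or (B or A)) since u2 forces both conjuncts.

Yes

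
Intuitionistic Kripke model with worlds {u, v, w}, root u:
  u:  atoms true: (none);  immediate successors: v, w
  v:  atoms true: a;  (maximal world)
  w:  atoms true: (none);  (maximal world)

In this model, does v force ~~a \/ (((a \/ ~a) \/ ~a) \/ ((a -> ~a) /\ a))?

Yes

v ||- ~~a \/ (((a \/ ~a) \/ ~a) \/ ((a -> ~a) /\ a)) via the disjunct ~~a.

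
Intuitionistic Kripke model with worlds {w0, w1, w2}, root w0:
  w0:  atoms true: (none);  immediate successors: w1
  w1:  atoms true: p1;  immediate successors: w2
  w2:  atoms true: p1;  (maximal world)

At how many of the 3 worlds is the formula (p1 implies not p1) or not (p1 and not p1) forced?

3

w0: forces it.
w1: forces it.
w2: forces it.
Worlds forcing the formula: {w0, w1, w2}.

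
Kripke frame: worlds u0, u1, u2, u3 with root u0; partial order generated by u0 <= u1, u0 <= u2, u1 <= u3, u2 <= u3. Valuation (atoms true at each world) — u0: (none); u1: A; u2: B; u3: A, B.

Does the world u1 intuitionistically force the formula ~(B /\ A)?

No

u1 ||-/- ~(B /\ A) since u3 is accessible from u1 and u3 ||- B /\ A.
u3 ||- B /\ A since u3 forces both conjuncts.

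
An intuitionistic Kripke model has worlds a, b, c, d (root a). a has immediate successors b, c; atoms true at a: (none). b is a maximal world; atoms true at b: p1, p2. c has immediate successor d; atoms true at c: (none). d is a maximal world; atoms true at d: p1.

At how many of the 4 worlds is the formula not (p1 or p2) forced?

0

a: does not force it — a does not force not (p1 or p2) since b is accessible from a and b forces p1 or p2.
b: does not force it — b does not force not (p1 or p2) since b is accessible from b and b forces p1 or p2.
c: does not force it — c does not force not (p1 or p2) since d is accessible from c and d forces p1 or p2.
d: does not force it.
Worlds forcing the formula: { }.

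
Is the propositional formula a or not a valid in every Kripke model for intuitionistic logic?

No

This is the law of excluded middle, which is not intuitionistically valid.
A Kripke countermodel: worlds s0, s1; order generated by s0 <= s1; atoms true at each world — s0:{}; s1:{a}.
s0 does not force a or not a: neither disjunct is forced at s0.
s0 lacks atom a, so s0 does not force a.
So the root s0 does not force the formula.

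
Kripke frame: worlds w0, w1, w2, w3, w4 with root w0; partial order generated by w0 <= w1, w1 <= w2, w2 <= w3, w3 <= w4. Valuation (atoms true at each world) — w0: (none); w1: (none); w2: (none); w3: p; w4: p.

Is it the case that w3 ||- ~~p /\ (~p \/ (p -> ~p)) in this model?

w3 ||-/- ~~p /\ (~p \/ (p -> ~p)) since w3 fails ~p \/ (p -> ~p).

No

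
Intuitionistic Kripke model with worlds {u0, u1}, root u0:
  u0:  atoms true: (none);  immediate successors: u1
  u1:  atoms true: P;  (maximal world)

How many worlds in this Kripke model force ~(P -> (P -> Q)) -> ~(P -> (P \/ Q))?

0

u0: does not force it — u0 ||-/- ~(P -> (P -> Q)) -> ~(P -> (P \/ Q)): already at u0 itself, u0 ||- ~(P -> (P -> Q)) but u0 ||-/- ~(P -> (P \/ Q)).
u1: does not force it.
Worlds forcing the formula: { }.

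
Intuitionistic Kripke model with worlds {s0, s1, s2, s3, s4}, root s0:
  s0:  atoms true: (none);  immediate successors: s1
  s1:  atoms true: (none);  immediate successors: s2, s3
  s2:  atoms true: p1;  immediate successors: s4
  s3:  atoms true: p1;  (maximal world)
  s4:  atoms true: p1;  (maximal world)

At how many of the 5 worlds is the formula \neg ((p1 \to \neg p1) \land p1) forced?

s0: forces it.
s1: forces it.
s2: forces it.
s3: forces it.
s4: forces it.
Worlds forcing the formula: {s0, s1, s2, s3, s4}.

5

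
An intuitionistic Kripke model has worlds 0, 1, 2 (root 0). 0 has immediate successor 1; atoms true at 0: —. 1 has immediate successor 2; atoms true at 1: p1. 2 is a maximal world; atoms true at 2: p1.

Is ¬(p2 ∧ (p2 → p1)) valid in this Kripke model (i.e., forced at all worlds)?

Yes

0 ⊩ ¬(p2 ∧ (p2 → p1)): no world accessible from 0 forces p2 ∧ (p2 → p1).
Since the root 0 forces ¬(p2 ∧ (p2 → p1)) and forcing is persistent (monotone upward), every world forces it.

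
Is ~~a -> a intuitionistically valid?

No

This is double-negation elimination, which is not intuitionistically valid.
A Kripke countermodel: worlds u0, u1; order generated by u0 <= u1; atoms true at each world — u0:{}; u1:{a}.
u0 ||-/- ~~a -> a: already at u0 itself, u0 ||- ~~a but u0 ||-/- a.
u0 lacks atom a, so u0 ||-/- a.
So the root u0 does not force the formula.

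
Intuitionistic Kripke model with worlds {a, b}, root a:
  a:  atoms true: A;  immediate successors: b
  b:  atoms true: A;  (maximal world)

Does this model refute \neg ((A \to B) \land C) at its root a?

a \Vdash \neg ((A \to B) \land C): no world accessible from a forces (A \to B) \land C.
So the root a forces \neg ((A \to B) \land C); the model is not a countermodel.

No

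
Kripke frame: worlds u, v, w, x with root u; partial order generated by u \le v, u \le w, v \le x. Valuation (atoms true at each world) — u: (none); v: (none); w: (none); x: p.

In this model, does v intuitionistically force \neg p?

v \nVdash \neg p since x is accessible from v and x \Vdash p.

No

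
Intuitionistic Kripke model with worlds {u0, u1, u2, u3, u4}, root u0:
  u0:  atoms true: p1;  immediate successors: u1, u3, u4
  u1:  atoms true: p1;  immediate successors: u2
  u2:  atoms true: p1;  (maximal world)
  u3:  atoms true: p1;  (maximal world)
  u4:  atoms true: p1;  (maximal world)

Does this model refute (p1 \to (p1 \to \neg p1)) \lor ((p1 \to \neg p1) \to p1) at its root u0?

No

u0 \Vdash (p1 \to (p1 \to \neg p1)) \lor ((p1 \to \neg p1) \to p1) via the disjunct (p1 \to \neg p1) \to p1.
So the root u0 forces (p1 \to (p1 \to \neg p1)) \lor ((p1 \to \neg p1) \to p1); the model is not a countermodel.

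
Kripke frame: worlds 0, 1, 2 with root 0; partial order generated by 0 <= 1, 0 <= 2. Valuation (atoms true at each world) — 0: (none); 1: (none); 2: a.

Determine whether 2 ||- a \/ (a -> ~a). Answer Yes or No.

Yes

2 ||- a \/ (a -> ~a) via the disjunct a.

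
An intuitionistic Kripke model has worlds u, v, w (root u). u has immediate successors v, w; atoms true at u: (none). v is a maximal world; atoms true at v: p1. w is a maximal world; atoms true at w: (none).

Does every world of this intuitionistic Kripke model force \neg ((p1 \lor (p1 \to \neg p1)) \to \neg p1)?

No

Not every world: u \nVdash \neg ((p1 \lor (p1 \to \neg p1)) \to \neg p1).
u \nVdash \neg ((p1 \lor (p1 \to \neg p1)) \to \neg p1) since w is accessible from u and w \Vdash (p1 \lor (p1 \to \neg p1)) \to \neg p1.
w \Vdash (p1 \lor (p1 \to \neg p1)) \to \neg p1: every world accessible from w that forces p1 \lor (p1 \to \neg p1) (namely w) also forces \neg p1.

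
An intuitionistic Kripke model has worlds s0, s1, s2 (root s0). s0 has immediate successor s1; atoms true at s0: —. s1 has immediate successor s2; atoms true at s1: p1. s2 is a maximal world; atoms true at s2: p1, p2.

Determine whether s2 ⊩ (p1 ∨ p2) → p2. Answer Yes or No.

Yes

s2 ⊩ (p1 ∨ p2) → p2: every world accessible from s2 that forces p1 ∨ p2 (namely s2) also forces p2.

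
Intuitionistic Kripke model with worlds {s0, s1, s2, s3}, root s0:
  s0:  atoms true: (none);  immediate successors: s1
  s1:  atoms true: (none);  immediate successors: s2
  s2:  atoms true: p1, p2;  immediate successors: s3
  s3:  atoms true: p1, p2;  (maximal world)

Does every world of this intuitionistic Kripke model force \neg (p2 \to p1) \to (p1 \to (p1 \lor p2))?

Yes

s0 \Vdash \neg (p2 \to p1) \to (p1 \to (p1 \lor p2)) vacuously: no world accessible from s0 forces the antecedent \neg (p2 \to p1).
Since the root s0 forces \neg (p2 \to p1) \to (p1 \to (p1 \lor p2)) and forcing is persistent (monotone upward), every world forces it.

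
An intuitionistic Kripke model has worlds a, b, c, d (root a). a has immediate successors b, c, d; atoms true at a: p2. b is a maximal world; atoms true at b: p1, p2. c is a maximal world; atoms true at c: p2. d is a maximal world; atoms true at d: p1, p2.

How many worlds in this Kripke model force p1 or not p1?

a: does not force it — a does not force p1 or not p1: neither disjunct is forced at a.
b: forces it.
c: forces it.
d: forces it.
Worlds forcing the formula: {b, c, d}.

3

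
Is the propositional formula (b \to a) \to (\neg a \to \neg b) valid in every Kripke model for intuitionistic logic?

Yes

This is the forward direction of contraposition, which is intuitionistically derivable.
Assume b \to a and \neg a. If b held then a would follow, contradicting \neg a; so \neg b.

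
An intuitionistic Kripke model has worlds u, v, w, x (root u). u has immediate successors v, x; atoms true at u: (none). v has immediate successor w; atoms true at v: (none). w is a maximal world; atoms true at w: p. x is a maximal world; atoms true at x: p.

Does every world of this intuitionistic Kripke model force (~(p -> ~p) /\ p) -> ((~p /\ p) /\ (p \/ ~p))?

No

Not every world: u ||-/- (~(p -> ~p) /\ p) -> ((~p /\ p) /\ (p \/ ~p)).
u ||-/- (~(p -> ~p) /\ p) -> ((~p /\ p) /\ (p \/ ~p)): at the accessible world w, w ||- ~(p -> ~p) /\ p but w ||-/- (~p /\ p) /\ (p \/ ~p).
w ||-/- (~p /\ p) /\ (p \/ ~p) since w fails ~p /\ p.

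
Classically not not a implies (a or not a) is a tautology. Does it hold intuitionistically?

No

This is a variant of double-negation elimination (deriving excluded middle from double negation), which is not intuitionistically valid.
A Kripke countermodel: worlds 0, 1; order generated by 0 <= 1; atoms true at each world — 0:{}; 1:{a}.
0 does not force not not a implies (a or not a): already at 0 itself, 0 forces not not a but 0 does not force a or not a.
0 does not force a or not a: neither disjunct is forced at 0.
0 lacks atom a, so 0 does not force a.
So the root 0 does not force the formula.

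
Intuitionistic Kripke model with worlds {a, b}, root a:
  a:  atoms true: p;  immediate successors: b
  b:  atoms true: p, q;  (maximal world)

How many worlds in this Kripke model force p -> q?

1

a: does not force it — a ||-/- p -> q: already at a itself, a ||- p but a ||-/- q.
b: forces it.
Worlds forcing the formula: {b}.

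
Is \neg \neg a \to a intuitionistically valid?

No

This is double-negation elimination, which is not intuitionistically valid.
A Kripke countermodel: worlds w0, w1; order generated by w0 \le w1; atoms true at each world — w0:{}; w1:{a}.
w0 \nVdash \neg \neg a \to a: already at w0 itself, w0 \Vdash \neg \neg a but w0 \nVdash a.
w0 lacks atom a, so w0 \nVdash a.
So the root w0 does not force the formula.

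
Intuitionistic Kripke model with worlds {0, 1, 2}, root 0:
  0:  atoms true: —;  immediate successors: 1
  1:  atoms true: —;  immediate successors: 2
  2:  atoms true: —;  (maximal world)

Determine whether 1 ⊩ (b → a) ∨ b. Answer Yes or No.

Yes

1 ⊩ (b → a) ∨ b via the disjunct b → a.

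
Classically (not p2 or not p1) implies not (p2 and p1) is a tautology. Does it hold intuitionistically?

This is a constructively valid De Morgan direction (disjunction of negations to negated conjunction), which is intuitionistically derivable.
If not p2 holds at a world then no accessible world forces p2, hence none forces p2 and p1; likewise for not p1.

Yes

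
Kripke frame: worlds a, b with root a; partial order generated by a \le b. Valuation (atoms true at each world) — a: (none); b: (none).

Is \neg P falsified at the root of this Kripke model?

a \Vdash \neg P: no world accessible from a forces P.
So the root a forces \neg P; the model is not a countermodel.

No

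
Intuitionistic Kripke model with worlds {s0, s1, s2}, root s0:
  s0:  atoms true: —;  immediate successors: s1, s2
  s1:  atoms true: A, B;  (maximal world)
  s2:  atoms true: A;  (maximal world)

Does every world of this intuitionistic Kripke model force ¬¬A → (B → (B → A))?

s0 ⊩ ¬¬A → (B → (B → A)): every world accessible from s0 that forces ¬¬A (namely s0, s1, s2) also forces B → (B → A).
Since the root s0 forces ¬¬A → (B → (B → A)) and forcing is persistent (monotone upward), every world forces it.

Yes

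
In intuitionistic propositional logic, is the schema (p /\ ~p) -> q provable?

Yes

This is an instance of ex falso quodlibet, which is intuitionistically derivable.
No world can force both p and ~p, so the antecedent p /\ ~p is never forced and the implication holds vacuously at every world.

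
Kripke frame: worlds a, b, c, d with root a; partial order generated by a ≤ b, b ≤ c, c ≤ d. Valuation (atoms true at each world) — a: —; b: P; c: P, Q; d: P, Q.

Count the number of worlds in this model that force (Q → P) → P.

a: does not force it — a ⊮ (Q → P) → P: already at a itself, a ⊩ Q → P but a ⊮ P.
b: forces it.
c: forces it.
d: forces it.
Worlds forcing the formula: {b, c, d}.

3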